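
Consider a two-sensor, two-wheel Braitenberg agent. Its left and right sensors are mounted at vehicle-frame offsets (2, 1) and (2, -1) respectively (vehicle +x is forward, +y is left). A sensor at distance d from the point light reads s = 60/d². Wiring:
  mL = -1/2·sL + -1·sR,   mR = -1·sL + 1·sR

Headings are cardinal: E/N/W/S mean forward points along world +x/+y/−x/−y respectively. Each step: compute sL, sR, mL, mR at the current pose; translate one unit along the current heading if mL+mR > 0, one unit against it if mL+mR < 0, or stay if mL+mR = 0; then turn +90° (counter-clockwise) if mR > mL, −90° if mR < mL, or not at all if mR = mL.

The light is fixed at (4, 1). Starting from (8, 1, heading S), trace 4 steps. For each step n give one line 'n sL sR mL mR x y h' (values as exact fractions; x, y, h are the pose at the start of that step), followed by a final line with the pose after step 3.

n=0: pose=(8,1,S); sL=60/29, sR=60/13; mL=-2130/377, mR=960/377; mL+mR=-90/29 → advance -1; mR−mL=3090/377 → turn +1·90°
n=1: pose=(8,2,E); sL=3/2, sR=5/3; mL=-29/12, mR=1/6; mL+mR=-9/4 → advance -1; mR−mL=31/12 → turn +1·90°
n=2: pose=(7,2,N); sL=60/13, sR=12/5; mL=-306/65, mR=-144/65; mL+mR=-90/13 → advance -1; mR−mL=162/65 → turn +1·90°
n=3: pose=(7,1,W); sL=30, sR=30; mL=-45, mR=0; mL+mR=-45 → advance -1; mR−mL=45 → turn +1·90°

0 60/29 60/13 -2130/377 960/377 8 1 S
1 3/2 5/3 -29/12 1/6 8 2 E
2 60/13 12/5 -306/65 -144/65 7 2 N
3 30 30 -45 0 7 1 W
final 8 1 S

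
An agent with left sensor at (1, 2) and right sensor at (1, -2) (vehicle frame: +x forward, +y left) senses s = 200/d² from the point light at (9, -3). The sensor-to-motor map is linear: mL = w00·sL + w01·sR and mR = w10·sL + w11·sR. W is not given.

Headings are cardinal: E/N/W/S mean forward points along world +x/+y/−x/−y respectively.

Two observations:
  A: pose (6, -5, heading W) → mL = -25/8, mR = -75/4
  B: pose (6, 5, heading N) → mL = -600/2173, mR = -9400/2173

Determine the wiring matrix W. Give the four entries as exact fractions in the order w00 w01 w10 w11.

1/2 -1/2 -1 -1

obs A: pose=(6,-5,W) → sL=25/4, sR=25/2, mL=-25/8, mR=-75/4
obs B: pose=(6,5,N) → sL=100/53, sR=100/41, mL=-600/2173, mR=-9400/2173
sensor matrix S = [[25/4, 25/2], [100/53, 100/41]]; det S = -18125/2173
solve [mL_A; mL_B] = S·[w00; w01] and [mR_A; mR_B] = S·[w10; w11]:
  w00 = 1/2, w01 = -1/2, w10 = -1, w11 = -1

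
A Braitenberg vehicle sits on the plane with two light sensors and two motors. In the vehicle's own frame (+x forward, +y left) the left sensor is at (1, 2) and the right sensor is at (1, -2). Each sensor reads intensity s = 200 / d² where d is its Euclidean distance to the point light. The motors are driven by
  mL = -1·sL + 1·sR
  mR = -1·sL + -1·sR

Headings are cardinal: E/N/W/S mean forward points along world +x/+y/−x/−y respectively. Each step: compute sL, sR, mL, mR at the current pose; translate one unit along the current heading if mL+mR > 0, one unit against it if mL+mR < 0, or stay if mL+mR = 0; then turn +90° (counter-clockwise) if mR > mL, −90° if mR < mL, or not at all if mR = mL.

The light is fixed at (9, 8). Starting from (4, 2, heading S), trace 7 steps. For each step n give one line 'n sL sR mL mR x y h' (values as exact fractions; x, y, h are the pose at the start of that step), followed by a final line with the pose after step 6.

0 100/29 100/49 -2000/1421 -7800/1421 4 2 S
1 40/17 40/9 320/153 -1040/153 4 3 W
2 50/13 10 80/13 -180/13 5 3 N
3 8 200/73 -384/73 -784/73 5 2 E
4 100/29 100/49 -2000/1421 -7800/1421 4 2 S
5 40/17 40/9 320/153 -1040/153 4 3 W
6 50/13 10 80/13 -180/13 5 3 N
final 5 2 E

n=0: pose=(4,2,S); sL=100/29, sR=100/49; mL=-2000/1421, mR=-7800/1421; mL+mR=-200/29 → advance -1; mR−mL=-200/49 → turn -1·90°
n=1: pose=(4,3,W); sL=40/17, sR=40/9; mL=320/153, mR=-1040/153; mL+mR=-80/17 → advance -1; mR−mL=-80/9 → turn -1·90°
n=2: pose=(5,3,N); sL=50/13, sR=10; mL=80/13, mR=-180/13; mL+mR=-100/13 → advance -1; mR−mL=-20 → turn -1·90°
n=3: pose=(5,2,E); sL=8, sR=200/73; mL=-384/73, mR=-784/73; mL+mR=-16 → advance -1; mR−mL=-400/73 → turn -1·90°
n=4: pose=(4,2,S); sL=100/29, sR=100/49; mL=-2000/1421, mR=-7800/1421; mL+mR=-200/29 → advance -1; mR−mL=-200/49 → turn -1·90°
n=5: pose=(4,3,W); sL=40/17, sR=40/9; mL=320/153, mR=-1040/153; mL+mR=-80/17 → advance -1; mR−mL=-80/9 → turn -1·90°
n=6: pose=(5,3,N); sL=50/13, sR=10; mL=80/13, mR=-180/13; mL+mR=-100/13 → advance -1; mR−mL=-20 → turn -1·90°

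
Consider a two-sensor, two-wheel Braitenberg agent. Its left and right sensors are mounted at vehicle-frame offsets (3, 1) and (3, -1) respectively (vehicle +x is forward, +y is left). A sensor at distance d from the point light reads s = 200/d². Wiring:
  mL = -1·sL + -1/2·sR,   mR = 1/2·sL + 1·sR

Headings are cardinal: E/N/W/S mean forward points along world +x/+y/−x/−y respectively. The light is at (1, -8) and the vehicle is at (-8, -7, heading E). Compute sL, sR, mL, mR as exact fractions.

left sensor world pos  = (-5, -6); dL² = 40
right sensor world pos = (-5, -8); dR² = 36
sL = 200/40 = 5
sR = 200/36 = 50/9
mL = -1·sL + -1/2·sR = -70/9
mR = 1/2·sL + 1·sR = 145/18

5 50/9 -70/9 145/18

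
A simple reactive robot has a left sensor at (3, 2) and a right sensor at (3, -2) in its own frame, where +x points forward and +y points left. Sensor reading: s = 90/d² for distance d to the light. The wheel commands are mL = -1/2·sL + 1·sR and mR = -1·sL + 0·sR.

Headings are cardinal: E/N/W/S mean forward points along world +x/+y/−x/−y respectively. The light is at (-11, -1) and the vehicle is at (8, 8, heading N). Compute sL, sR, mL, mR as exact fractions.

90/433 2/13 281/5629 -90/433

left sensor world pos  = (6, 11); dL² = 433
right sensor world pos = (10, 11); dR² = 585
sL = 90/433 = 90/433
sR = 90/585 = 2/13
mL = -1/2·sL + 1·sR = 281/5629
mR = -1·sL + 0·sR = -90/433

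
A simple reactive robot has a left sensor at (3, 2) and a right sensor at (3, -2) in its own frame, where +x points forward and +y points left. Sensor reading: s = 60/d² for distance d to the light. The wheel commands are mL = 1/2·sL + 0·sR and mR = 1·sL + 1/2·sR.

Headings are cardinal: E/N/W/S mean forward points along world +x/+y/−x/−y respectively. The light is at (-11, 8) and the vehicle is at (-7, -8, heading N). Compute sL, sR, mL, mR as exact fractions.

60/173 12/41 30/173 3498/7093

left sensor world pos  = (-9, -5); dL² = 173
right sensor world pos = (-5, -5); dR² = 205
sL = 60/173 = 60/173
sR = 60/205 = 12/41
mL = 1/2·sL + 0·sR = 30/173
mR = 1·sL + 1/2·sR = 3498/7093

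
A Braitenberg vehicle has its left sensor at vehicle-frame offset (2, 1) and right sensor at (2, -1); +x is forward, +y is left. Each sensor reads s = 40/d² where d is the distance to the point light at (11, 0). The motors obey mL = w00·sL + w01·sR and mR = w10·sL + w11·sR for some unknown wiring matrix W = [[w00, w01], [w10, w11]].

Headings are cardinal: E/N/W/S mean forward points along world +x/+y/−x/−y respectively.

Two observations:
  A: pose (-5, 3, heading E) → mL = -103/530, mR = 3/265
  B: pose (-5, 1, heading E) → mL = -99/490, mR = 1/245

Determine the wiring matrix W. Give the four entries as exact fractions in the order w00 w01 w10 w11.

-1/2 -1/2 -1 1

obs A: pose=(-5,3,E) → sL=10/53, sR=1/5, mL=-103/530, mR=3/265
obs B: pose=(-5,1,E) → sL=1/5, sR=10/49, mL=-99/490, mR=1/245
sensor matrix S = [[10/53, 1/5], [1/5, 10/49]]; det S = -97/64925
solve [mL_A; mL_B] = S·[w00; w01] and [mR_A; mR_B] = S·[w10; w11]:
  w00 = -1/2, w01 = -1/2, w10 = -1, w11 = 1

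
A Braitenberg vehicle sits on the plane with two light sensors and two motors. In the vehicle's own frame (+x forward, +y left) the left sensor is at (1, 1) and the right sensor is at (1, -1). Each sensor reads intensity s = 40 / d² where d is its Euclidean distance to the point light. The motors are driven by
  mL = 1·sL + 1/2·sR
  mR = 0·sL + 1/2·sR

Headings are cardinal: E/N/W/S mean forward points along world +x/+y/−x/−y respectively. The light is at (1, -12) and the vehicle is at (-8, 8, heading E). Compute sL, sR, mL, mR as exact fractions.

left sensor world pos  = (-7, 9); dL² = 505
right sensor world pos = (-7, 7); dR² = 425
sL = 40/505 = 8/101
sR = 40/425 = 8/85
mL = 1·sL + 1/2·sR = 1084/8585
mR = 0·sL + 1/2·sR = 4/85

8/101 8/85 1084/8585 4/85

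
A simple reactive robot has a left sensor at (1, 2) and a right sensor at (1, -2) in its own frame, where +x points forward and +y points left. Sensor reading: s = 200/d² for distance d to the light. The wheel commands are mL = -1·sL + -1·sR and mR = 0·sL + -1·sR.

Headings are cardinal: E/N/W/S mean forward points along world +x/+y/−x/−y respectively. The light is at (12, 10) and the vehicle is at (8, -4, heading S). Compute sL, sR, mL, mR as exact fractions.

left sensor world pos  = (10, -5); dL² = 229
right sensor world pos = (6, -5); dR² = 261
sL = 200/229 = 200/229
sR = 200/261 = 200/261
mL = -1·sL + -1·sR = -98000/59769
mR = 0·sL + -1·sR = -200/261

200/229 200/261 -98000/59769 -200/261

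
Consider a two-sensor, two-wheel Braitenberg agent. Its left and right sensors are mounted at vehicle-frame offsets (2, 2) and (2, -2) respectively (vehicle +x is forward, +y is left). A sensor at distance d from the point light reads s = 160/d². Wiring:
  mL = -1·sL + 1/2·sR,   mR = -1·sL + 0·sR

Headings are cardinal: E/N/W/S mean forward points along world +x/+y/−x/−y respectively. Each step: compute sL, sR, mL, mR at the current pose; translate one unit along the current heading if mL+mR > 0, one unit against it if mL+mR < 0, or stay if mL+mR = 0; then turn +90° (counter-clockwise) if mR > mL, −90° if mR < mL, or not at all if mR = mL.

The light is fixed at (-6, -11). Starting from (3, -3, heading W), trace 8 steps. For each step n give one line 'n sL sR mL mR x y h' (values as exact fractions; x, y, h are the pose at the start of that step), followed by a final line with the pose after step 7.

n=0: pose=(3,-3,W); sL=32/17, sR=160/149; mL=-3408/2533, mR=-32/17; mL+mR=-8176/2533 → advance -1; mR−mL=-80/149 → turn -1·90°
n=1: pose=(4,-3,N); sL=40/41, sR=40/61; mL=-1620/2501, mR=-40/41; mL+mR=-4060/2501 → advance -1; mR−mL=-20/61 → turn -1·90°
n=2: pose=(4,-4,E); sL=32/45, sR=160/169; mL=-1808/7605, mR=-32/45; mL+mR=-7216/7605 → advance -1; mR−mL=-80/169 → turn -1·90°
n=3: pose=(3,-4,S); sL=80/73, sR=80/37; mL=-40/2701, mR=-80/73; mL+mR=-3000/2701 → advance -1; mR−mL=-40/37 → turn -1·90°
n=4: pose=(3,-3,W); sL=32/17, sR=160/149; mL=-3408/2533, mR=-32/17; mL+mR=-8176/2533 → advance -1; mR−mL=-80/149 → turn -1·90°
n=5: pose=(4,-3,N); sL=40/41, sR=40/61; mL=-1620/2501, mR=-40/41; mL+mR=-4060/2501 → advance -1; mR−mL=-20/61 → turn -1·90°
n=6: pose=(4,-4,E); sL=32/45, sR=160/169; mL=-1808/7605, mR=-32/45; mL+mR=-7216/7605 → advance -1; mR−mL=-80/169 → turn -1·90°
n=7: pose=(3,-4,S); sL=80/73, sR=80/37; mL=-40/2701, mR=-80/73; mL+mR=-3000/2701 → advance -1; mR−mL=-40/37 → turn -1·90°

0 32/17 160/149 -3408/2533 -32/17 3 -3 W
1 40/41 40/61 -1620/2501 -40/41 4 -3 N
2 32/45 160/169 -1808/7605 -32/45 4 -4 E
3 80/73 80/37 -40/2701 -80/73 3 -4 S
4 32/17 160/149 -3408/2533 -32/17 3 -3 W
5 40/41 40/61 -1620/2501 -40/41 4 -3 N
6 32/45 160/169 -1808/7605 -32/45 4 -4 E
7 80/73 80/37 -40/2701 -80/73 3 -4 S
final 3 -3 W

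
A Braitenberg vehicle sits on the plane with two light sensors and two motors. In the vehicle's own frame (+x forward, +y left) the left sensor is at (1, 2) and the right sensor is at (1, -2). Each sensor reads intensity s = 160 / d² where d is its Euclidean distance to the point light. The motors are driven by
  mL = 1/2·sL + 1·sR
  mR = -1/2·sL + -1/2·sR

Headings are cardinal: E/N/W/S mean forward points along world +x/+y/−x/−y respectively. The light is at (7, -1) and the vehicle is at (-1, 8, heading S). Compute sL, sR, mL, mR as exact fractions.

left sensor world pos  = (1, 7); dL² = 100
right sensor world pos = (-3, 7); dR² = 164
sL = 160/100 = 8/5
sR = 160/164 = 40/41
mL = 1/2·sL + 1·sR = 364/205
mR = -1/2·sL + -1/2·sR = -264/205

8/5 40/41 364/205 -264/205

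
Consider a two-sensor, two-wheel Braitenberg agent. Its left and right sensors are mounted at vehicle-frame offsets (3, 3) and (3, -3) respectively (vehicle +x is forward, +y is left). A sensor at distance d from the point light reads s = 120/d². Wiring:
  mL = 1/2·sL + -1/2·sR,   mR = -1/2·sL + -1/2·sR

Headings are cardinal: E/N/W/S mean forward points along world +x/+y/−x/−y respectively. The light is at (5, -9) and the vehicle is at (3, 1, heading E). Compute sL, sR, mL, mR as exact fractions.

left sensor world pos  = (6, 4); dL² = 170
right sensor world pos = (6, -2); dR² = 50
sL = 120/170 = 12/17
sR = 120/50 = 12/5
mL = 1/2·sL + -1/2·sR = -72/85
mR = -1/2·sL + -1/2·sR = -132/85

12/17 12/5 -72/85 -132/85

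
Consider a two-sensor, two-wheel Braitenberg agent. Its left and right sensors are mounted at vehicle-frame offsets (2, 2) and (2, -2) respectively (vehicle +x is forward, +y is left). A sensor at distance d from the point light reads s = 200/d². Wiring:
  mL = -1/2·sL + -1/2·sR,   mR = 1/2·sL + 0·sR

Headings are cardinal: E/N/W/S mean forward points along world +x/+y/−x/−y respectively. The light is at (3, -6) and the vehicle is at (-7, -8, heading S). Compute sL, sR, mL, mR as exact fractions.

left sensor world pos  = (-5, -10); dL² = 80
right sensor world pos = (-9, -10); dR² = 160
sL = 200/80 = 5/2
sR = 200/160 = 5/4
mL = -1/2·sL + -1/2·sR = -15/8
mR = 1/2·sL + 0·sR = 5/4

5/2 5/4 -15/8 5/4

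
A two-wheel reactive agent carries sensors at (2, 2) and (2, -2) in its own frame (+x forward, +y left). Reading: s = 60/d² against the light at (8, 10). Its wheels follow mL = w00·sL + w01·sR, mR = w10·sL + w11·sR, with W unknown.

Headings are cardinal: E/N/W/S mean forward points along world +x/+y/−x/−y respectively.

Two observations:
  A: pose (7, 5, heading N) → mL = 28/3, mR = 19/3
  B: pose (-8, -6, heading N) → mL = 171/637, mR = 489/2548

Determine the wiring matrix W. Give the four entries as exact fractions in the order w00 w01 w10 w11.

obs A: pose=(7,5,N) → sL=10/3, sR=6, mL=28/3, mR=19/3
obs B: pose=(-8,-6,N) → sL=3/26, sR=15/98, mL=171/637, mR=489/2548
sensor matrix S = [[10/3, 6], [3/26, 15/98]]; det S = -116/637
solve [mL_A; mL_B] = S·[w00; w01] and [mR_A; mR_B] = S·[w10; w11]:
  w00 = 1, w01 = 1, w10 = 1, w11 = 1/2

1 1 1 1/2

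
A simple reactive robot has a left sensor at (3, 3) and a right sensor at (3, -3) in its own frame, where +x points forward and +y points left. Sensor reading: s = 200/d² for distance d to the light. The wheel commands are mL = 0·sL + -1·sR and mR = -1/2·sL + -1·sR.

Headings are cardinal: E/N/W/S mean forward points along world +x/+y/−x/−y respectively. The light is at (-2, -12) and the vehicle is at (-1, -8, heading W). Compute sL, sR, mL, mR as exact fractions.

40 200/53 -200/53 -1260/53

left sensor world pos  = (-4, -11); dL² = 5
right sensor world pos = (-4, -5); dR² = 53
sL = 200/5 = 40
sR = 200/53 = 200/53
mL = 0·sL + -1·sR = -200/53
mR = -1/2·sL + -1·sR = -1260/53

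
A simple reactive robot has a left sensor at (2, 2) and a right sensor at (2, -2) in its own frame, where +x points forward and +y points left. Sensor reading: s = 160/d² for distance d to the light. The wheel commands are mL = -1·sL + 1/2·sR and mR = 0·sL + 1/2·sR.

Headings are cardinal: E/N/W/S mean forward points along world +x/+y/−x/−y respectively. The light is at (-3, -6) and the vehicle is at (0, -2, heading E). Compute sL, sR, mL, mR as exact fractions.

left sensor world pos  = (2, 0); dL² = 61
right sensor world pos = (2, -4); dR² = 29
sL = 160/61 = 160/61
sR = 160/29 = 160/29
mL = -1·sL + 1/2·sR = 240/1769
mR = 0·sL + 1/2·sR = 80/29

160/61 160/29 240/1769 80/29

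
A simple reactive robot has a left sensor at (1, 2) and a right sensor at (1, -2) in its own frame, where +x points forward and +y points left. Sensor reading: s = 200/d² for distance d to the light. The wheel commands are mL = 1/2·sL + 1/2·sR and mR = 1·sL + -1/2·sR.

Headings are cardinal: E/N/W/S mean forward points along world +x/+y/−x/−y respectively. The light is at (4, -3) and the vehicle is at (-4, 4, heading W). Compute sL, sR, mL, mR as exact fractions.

100/53 100/81 6700/4293 5450/4293

left sensor world pos  = (-5, 2); dL² = 106
right sensor world pos = (-5, 6); dR² = 162
sL = 200/106 = 100/53
sR = 200/162 = 100/81
mL = 1/2·sL + 1/2·sR = 6700/4293
mR = 1·sL + -1/2·sR = 5450/4293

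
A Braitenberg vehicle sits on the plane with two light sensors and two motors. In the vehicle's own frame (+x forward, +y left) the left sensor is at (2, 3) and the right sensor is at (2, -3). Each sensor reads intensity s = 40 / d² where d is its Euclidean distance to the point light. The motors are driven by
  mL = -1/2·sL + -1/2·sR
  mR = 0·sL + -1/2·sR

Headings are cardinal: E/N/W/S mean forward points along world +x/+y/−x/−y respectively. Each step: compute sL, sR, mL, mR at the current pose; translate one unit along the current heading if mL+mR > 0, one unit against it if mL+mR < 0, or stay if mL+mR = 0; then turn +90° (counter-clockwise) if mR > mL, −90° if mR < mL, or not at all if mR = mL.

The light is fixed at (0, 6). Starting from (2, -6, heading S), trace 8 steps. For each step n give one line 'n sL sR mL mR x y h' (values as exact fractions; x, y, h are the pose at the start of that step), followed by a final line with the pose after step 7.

n=0: pose=(2,-6,S); sL=40/221, sR=40/197; mL=-8360/43537, mR=-20/197; mL+mR=-12780/43537 → advance -1; mR−mL=20/221 → turn +1·90°
n=1: pose=(2,-5,E); sL=1/2, sR=10/53; mL=-73/212, mR=-5/53; mL+mR=-93/212 → advance -1; mR−mL=1/4 → turn +1·90°
n=2: pose=(1,-5,N); sL=8/17, sR=40/97; mL=-728/1649, mR=-20/97; mL+mR=-1068/1649 → advance -1; mR−mL=4/17 → turn +1·90°
n=3: pose=(1,-6,W); sL=20/113, sR=20/41; mL=-1540/4633, mR=-10/41; mL+mR=-2670/4633 → advance -1; mR−mL=10/113 → turn +1·90°
n=4: pose=(2,-6,S); sL=40/221, sR=40/197; mL=-8360/43537, mR=-20/197; mL+mR=-12780/43537 → advance -1; mR−mL=20/221 → turn +1·90°
n=5: pose=(2,-5,E); sL=1/2, sR=10/53; mL=-73/212, mR=-5/53; mL+mR=-93/212 → advance -1; mR−mL=1/4 → turn +1·90°
n=6: pose=(1,-5,N); sL=8/17, sR=40/97; mL=-728/1649, mR=-20/97; mL+mR=-1068/1649 → advance -1; mR−mL=4/17 → turn +1·90°
n=7: pose=(1,-6,W); sL=20/113, sR=20/41; mL=-1540/4633, mR=-10/41; mL+mR=-2670/4633 → advance -1; mR−mL=10/113 → turn +1·90°

0 40/221 40/197 -8360/43537 -20/197 2 -6 S
1 1/2 10/53 -73/212 -5/53 2 -5 E
2 8/17 40/97 -728/1649 -20/97 1 -5 N
3 20/113 20/41 -1540/4633 -10/41 1 -6 W
4 40/221 40/197 -8360/43537 -20/197 2 -6 S
5 1/2 10/53 -73/212 -5/53 2 -5 E
6 8/17 40/97 -728/1649 -20/97 1 -5 N
7 20/113 20/41 -1540/4633 -10/41 1 -6 W
final 2 -6 S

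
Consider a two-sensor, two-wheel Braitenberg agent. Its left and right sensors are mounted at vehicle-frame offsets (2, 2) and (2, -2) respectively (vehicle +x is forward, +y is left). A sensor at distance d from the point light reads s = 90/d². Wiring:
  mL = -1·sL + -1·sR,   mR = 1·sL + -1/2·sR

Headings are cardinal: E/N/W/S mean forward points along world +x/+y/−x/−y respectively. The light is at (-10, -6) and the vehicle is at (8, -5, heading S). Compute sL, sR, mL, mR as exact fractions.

90/401 90/257 -59220/103057 5085/103057

left sensor world pos  = (10, -7); dL² = 401
right sensor world pos = (6, -7); dR² = 257
sL = 90/401 = 90/401
sR = 90/257 = 90/257
mL = -1·sL + -1·sR = -59220/103057
mR = 1·sL + -1/2·sR = 5085/103057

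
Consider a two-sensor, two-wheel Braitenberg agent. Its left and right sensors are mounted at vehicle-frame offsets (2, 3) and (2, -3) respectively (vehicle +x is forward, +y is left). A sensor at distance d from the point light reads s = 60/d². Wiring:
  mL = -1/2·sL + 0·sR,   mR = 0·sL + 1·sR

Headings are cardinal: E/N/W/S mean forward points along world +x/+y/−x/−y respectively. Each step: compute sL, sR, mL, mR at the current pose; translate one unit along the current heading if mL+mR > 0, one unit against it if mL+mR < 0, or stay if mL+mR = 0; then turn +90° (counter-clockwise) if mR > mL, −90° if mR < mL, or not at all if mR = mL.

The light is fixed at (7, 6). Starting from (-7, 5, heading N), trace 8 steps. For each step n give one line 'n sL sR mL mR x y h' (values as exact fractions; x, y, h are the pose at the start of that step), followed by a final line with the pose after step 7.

0 6/29 30/61 -3/29 30/61 -7 5 N
1 12/53 12/53 -6/53 12/53 -7 6 W
2 15/37 15/82 -15/74 15/82 -8 6 S
3 12/37 60/173 -6/37 60/173 -8 7 E
4 30/149 6/13 -15/149 6/13 -7 7 N
5 60/257 60/281 -30/257 60/281 -7 8 W
6 5/12 5/27 -5/24 5/27 -8 8 S
7 12/41 60/169 -6/41 60/169 -8 9 E
final -7 9 N

n=0: pose=(-7,5,N); sL=6/29, sR=30/61; mL=-3/29, mR=30/61; mL+mR=687/1769 → advance +1; mR−mL=1053/1769 → turn +1·90°
n=1: pose=(-7,6,W); sL=12/53, sR=12/53; mL=-6/53, mR=12/53; mL+mR=6/53 → advance +1; mR−mL=18/53 → turn +1·90°
n=2: pose=(-8,6,S); sL=15/37, sR=15/82; mL=-15/74, mR=15/82; mL+mR=-30/1517 → advance -1; mR−mL=585/1517 → turn +1·90°
n=3: pose=(-8,7,E); sL=12/37, sR=60/173; mL=-6/37, mR=60/173; mL+mR=1182/6401 → advance +1; mR−mL=3258/6401 → turn +1·90°
n=4: pose=(-7,7,N); sL=30/149, sR=6/13; mL=-15/149, mR=6/13; mL+mR=699/1937 → advance +1; mR−mL=1089/1937 → turn +1·90°
n=5: pose=(-7,8,W); sL=60/257, sR=60/281; mL=-30/257, mR=60/281; mL+mR=6990/72217 → advance +1; mR−mL=23850/72217 → turn +1·90°
n=6: pose=(-8,8,S); sL=5/12, sR=5/27; mL=-5/24, mR=5/27; mL+mR=-5/216 → advance -1; mR−mL=85/216 → turn +1·90°
n=7: pose=(-8,9,E); sL=12/41, sR=60/169; mL=-6/41, mR=60/169; mL+mR=1446/6929 → advance +1; mR−mL=3474/6929 → turn +1·90°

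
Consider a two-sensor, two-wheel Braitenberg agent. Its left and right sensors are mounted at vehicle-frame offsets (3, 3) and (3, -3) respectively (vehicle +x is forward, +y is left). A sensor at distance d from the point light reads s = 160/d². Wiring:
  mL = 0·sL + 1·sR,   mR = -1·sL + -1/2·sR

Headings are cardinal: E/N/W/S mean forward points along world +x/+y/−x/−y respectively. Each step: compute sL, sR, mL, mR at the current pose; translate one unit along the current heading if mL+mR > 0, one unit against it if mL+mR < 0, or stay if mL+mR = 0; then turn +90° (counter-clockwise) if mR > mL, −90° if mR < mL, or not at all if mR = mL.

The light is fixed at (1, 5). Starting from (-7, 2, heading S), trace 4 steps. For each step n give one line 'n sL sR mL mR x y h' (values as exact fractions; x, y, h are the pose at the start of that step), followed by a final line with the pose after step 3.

n=0: pose=(-7,2,S); sL=160/61, sR=160/157; mL=160/157, mR=-30000/9577; mL+mR=-20240/9577 → advance -1; mR−mL=-39760/9577 → turn -1·90°
n=1: pose=(-7,3,W); sL=80/73, sR=80/61; mL=80/61, mR=-7800/4453; mL+mR=-1960/4453 → advance -1; mR−mL=-13640/4453 → turn -1·90°
n=2: pose=(-6,3,N); sL=160/101, sR=160/17; mL=160/17, mR=-10800/1717; mL+mR=5360/1717 → advance +1; mR−mL=-26960/1717 → turn -1·90°
n=3: pose=(-6,4,E); sL=8, sR=5; mL=5, mR=-21/2; mL+mR=-11/2 → advance -1; mR−mL=-31/2 → turn -1·90°

0 160/61 160/157 160/157 -30000/9577 -7 2 S
1 80/73 80/61 80/61 -7800/4453 -7 3 W
2 160/101 160/17 160/17 -10800/1717 -6 3 N
3 8 5 5 -21/2 -6 4 E
final -7 4 S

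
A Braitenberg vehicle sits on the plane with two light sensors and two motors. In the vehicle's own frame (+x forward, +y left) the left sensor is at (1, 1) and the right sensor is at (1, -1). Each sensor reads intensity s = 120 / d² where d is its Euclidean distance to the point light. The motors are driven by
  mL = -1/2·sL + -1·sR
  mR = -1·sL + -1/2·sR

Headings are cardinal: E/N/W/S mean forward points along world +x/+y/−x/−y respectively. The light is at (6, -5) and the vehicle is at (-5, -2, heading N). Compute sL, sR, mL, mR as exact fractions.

3/4 30/29 -327/232 -147/116

left sensor world pos  = (-6, -1); dL² = 160
right sensor world pos = (-4, -1); dR² = 116
sL = 120/160 = 3/4
sR = 120/116 = 30/29
mL = -1/2·sL + -1·sR = -327/232
mR = -1·sL + -1/2·sR = -147/116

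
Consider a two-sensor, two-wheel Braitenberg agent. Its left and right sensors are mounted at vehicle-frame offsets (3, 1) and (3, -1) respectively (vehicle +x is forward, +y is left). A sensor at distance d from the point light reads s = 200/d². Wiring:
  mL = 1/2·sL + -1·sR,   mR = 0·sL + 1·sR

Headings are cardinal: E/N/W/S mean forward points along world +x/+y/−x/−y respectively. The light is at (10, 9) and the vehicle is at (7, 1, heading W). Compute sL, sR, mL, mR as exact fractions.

left sensor world pos  = (4, 0); dL² = 117
right sensor world pos = (4, 2); dR² = 85
sL = 200/117 = 200/117
sR = 200/85 = 40/17
mL = 1/2·sL + -1·sR = -2980/1989
mR = 0·sL + 1·sR = 40/17

200/117 40/17 -2980/1989 40/17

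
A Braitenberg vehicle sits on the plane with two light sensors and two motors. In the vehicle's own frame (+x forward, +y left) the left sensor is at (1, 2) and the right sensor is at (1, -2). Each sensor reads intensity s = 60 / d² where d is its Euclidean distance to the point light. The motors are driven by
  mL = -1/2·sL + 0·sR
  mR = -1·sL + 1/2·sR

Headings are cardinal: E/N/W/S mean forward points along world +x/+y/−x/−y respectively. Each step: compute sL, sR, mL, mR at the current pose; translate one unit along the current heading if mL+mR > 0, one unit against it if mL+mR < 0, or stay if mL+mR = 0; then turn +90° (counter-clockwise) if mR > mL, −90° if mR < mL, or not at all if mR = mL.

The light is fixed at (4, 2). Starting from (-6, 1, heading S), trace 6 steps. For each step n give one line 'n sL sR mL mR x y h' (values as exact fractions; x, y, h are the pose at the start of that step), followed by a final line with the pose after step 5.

0 15/17 15/37 -15/34 -855/1258 -6 1 S
1 12/25 12/25 -6/25 -6/25 -6 2 W
2 15/26 15/26 -15/52 -15/52 -5 2 W
3 12/17 12/17 -6/17 -6/17 -4 2 W
4 15/17 15/17 -15/34 -15/34 -3 2 W
5 60/53 60/53 -30/53 -30/53 -2 2 W
final -1 2 W

n=0: pose=(-6,1,S); sL=15/17, sR=15/37; mL=-15/34, mR=-855/1258; mL+mR=-705/629 → advance -1; mR−mL=-150/629 → turn -1·90°
n=1: pose=(-6,2,W); sL=12/25, sR=12/25; mL=-6/25, mR=-6/25; mL+mR=-12/25 → advance -1; mR−mL=0 → turn +0·90°
n=2: pose=(-5,2,W); sL=15/26, sR=15/26; mL=-15/52, mR=-15/52; mL+mR=-15/26 → advance -1; mR−mL=0 → turn +0·90°
n=3: pose=(-4,2,W); sL=12/17, sR=12/17; mL=-6/17, mR=-6/17; mL+mR=-12/17 → advance -1; mR−mL=0 → turn +0·90°
n=4: pose=(-3,2,W); sL=15/17, sR=15/17; mL=-15/34, mR=-15/34; mL+mR=-15/17 → advance -1; mR−mL=0 → turn +0·90°
n=5: pose=(-2,2,W); sL=60/53, sR=60/53; mL=-30/53, mR=-30/53; mL+mR=-60/53 → advance -1; mR−mL=0 → turn +0·90°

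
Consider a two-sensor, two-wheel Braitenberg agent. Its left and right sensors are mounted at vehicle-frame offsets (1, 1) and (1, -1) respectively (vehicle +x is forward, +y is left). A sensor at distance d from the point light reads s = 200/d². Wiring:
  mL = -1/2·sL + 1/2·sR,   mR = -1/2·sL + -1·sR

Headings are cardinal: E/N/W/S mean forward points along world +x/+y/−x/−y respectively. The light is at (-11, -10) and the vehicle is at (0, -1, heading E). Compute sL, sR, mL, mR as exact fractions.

left sensor world pos  = (1, 0); dL² = 244
right sensor world pos = (1, -2); dR² = 208
sL = 200/244 = 50/61
sR = 200/208 = 25/26
mL = -1/2·sL + 1/2·sR = 225/3172
mR = -1/2·sL + -1·sR = -2175/1586

50/61 25/26 225/3172 -2175/1586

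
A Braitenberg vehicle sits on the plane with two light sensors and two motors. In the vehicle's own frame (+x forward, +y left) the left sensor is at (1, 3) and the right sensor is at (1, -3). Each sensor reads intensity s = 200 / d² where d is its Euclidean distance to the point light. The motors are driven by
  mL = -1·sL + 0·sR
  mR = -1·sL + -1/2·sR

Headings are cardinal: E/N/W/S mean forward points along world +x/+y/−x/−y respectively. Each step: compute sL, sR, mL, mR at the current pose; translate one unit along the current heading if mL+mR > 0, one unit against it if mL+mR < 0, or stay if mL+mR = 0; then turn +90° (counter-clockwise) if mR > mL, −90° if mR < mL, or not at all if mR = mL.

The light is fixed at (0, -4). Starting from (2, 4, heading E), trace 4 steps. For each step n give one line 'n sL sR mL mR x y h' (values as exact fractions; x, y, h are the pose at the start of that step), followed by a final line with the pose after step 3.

n=0: pose=(2,4,E); sL=20/13, sR=100/17; mL=-20/13, mR=-990/221; mL+mR=-1330/221 → advance -1; mR−mL=-50/17 → turn -1·90°
n=1: pose=(1,4,S); sL=40/13, sR=200/53; mL=-40/13, mR=-3420/689; mL+mR=-5540/689 → advance -1; mR−mL=-100/53 → turn -1·90°
n=2: pose=(1,5,W); sL=50/9, sR=25/18; mL=-50/9, mR=-25/4; mL+mR=-425/36 → advance -1; mR−mL=-25/36 → turn -1·90°
n=3: pose=(2,5,N); sL=200/101, sR=8/5; mL=-200/101, mR=-1404/505; mL+mR=-2404/505 → advance -1; mR−mL=-4/5 → turn -1·90°

0 20/13 100/17 -20/13 -990/221 2 4 E
1 40/13 200/53 -40/13 -3420/689 1 4 S
2 50/9 25/18 -50/9 -25/4 1 5 W
3 200/101 8/5 -200/101 -1404/505 2 5 N
final 2 4 E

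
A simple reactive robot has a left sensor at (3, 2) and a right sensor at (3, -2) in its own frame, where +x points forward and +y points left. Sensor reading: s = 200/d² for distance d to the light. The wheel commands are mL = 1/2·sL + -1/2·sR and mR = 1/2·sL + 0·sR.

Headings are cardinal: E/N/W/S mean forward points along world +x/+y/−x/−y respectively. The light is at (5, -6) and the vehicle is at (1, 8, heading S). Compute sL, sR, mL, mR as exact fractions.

left sensor world pos  = (3, 5); dL² = 125
right sensor world pos = (-1, 5); dR² = 157
sL = 200/125 = 8/5
sR = 200/157 = 200/157
mL = 1/2·sL + -1/2·sR = 128/785
mR = 1/2·sL + 0·sR = 4/5

8/5 200/157 128/785 4/5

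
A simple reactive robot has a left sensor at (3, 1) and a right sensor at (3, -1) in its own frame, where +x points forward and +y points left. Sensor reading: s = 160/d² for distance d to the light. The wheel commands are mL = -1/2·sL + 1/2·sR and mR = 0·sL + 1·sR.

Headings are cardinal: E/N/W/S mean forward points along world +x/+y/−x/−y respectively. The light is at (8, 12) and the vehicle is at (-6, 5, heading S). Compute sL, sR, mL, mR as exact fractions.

left sensor world pos  = (-5, 2); dL² = 269
right sensor world pos = (-7, 2); dR² = 325
sL = 160/269 = 160/269
sR = 160/325 = 32/65
mL = -1/2·sL + 1/2·sR = -896/17485
mR = 0·sL + 1·sR = 32/65

160/269 32/65 -896/17485 32/65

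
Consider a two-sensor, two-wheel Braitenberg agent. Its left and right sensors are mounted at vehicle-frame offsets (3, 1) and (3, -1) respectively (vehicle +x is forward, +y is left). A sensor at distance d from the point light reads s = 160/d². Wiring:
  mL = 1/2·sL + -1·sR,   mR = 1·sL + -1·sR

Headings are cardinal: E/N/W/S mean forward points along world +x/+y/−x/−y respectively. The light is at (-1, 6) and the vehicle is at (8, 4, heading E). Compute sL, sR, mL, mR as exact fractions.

32/29 160/153 -2192/4437 256/4437

left sensor world pos  = (11, 5); dL² = 145
right sensor world pos = (11, 3); dR² = 153
sL = 160/145 = 32/29
sR = 160/153 = 160/153
mL = 1/2·sL + -1·sR = -2192/4437
mR = 1·sL + -1·sR = 256/4437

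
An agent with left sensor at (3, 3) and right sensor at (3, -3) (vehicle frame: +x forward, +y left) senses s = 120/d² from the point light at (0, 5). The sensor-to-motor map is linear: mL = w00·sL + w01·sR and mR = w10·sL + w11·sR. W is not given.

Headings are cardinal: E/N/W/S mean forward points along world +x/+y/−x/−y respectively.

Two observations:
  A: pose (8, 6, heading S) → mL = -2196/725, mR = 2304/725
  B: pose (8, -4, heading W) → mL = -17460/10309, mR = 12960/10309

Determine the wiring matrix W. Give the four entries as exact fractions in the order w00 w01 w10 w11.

obs A: pose=(8,6,S) → sL=24/25, sR=120/29, mL=-2196/725, mR=2304/725
obs B: pose=(8,-4,W) → sL=120/169, sR=120/61, mL=-17460/10309, mR=12960/10309
sensor matrix S = [[24/25, 120/29], [120/169, 120/61]]; det S = -1569024/1494805
solve [mL_A; mL_B] = S·[w00; w01] and [mR_A; mR_B] = S·[w10; w11]:
  w00 = -1, w01 = -1/2, w10 = -1, w11 = 1

-1 -1/2 -1 1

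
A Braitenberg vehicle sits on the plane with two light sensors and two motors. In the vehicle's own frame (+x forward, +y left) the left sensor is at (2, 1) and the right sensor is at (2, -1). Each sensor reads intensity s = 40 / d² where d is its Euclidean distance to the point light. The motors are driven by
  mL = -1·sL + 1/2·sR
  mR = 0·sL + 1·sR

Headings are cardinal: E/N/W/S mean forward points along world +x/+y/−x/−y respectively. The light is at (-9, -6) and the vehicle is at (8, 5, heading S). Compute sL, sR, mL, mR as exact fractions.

left sensor world pos  = (9, 3); dL² = 405
right sensor world pos = (7, 3); dR² = 337
sL = 40/405 = 8/81
sR = 40/337 = 40/337
mL = -1·sL + 1/2·sR = -1076/27297
mR = 0·sL + 1·sR = 40/337

8/81 40/337 -1076/27297 40/337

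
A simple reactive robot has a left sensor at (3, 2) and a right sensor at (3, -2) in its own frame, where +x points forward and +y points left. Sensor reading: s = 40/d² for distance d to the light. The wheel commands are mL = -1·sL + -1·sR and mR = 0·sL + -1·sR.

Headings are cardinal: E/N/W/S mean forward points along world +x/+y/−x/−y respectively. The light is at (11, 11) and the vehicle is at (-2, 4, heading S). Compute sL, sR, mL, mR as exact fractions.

40/221 8/65 -336/1105 -8/65

left sensor world pos  = (0, 1); dL² = 221
right sensor world pos = (-4, 1); dR² = 325
sL = 40/221 = 40/221
sR = 40/325 = 8/65
mL = -1·sL + -1·sR = -336/1105
mR = 0·sL + -1·sR = -8/65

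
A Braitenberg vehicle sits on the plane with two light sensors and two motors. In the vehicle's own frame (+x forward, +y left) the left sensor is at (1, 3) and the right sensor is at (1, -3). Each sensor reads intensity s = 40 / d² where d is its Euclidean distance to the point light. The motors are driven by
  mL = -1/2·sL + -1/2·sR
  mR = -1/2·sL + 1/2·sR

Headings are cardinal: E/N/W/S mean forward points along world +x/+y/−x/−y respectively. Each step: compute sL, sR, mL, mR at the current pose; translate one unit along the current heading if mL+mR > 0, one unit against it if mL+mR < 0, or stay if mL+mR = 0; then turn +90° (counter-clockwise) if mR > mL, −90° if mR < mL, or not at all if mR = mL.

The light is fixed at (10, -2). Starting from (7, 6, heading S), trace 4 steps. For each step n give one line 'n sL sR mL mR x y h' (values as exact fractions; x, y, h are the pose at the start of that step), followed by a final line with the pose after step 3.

0 40/49 8/17 -536/833 -144/833 7 6 S
1 10/37 1 -47/74 27/74 7 7 E
2 40/149 40/101 -5000/15049 960/15049 6 7 N
3 4/5 20/73 -196/365 -96/365 6 6 W
final 7 6 S

n=0: pose=(7,6,S); sL=40/49, sR=8/17; mL=-536/833, mR=-144/833; mL+mR=-40/49 → advance -1; mR−mL=8/17 → turn +1·90°
n=1: pose=(7,7,E); sL=10/37, sR=1; mL=-47/74, mR=27/74; mL+mR=-10/37 → advance -1; mR−mL=1 → turn +1·90°
n=2: pose=(6,7,N); sL=40/149, sR=40/101; mL=-5000/15049, mR=960/15049; mL+mR=-40/149 → advance -1; mR−mL=40/101 → turn +1·90°
n=3: pose=(6,6,W); sL=4/5, sR=20/73; mL=-196/365, mR=-96/365; mL+mR=-4/5 → advance -1; mR−mL=20/73 → turn +1·90°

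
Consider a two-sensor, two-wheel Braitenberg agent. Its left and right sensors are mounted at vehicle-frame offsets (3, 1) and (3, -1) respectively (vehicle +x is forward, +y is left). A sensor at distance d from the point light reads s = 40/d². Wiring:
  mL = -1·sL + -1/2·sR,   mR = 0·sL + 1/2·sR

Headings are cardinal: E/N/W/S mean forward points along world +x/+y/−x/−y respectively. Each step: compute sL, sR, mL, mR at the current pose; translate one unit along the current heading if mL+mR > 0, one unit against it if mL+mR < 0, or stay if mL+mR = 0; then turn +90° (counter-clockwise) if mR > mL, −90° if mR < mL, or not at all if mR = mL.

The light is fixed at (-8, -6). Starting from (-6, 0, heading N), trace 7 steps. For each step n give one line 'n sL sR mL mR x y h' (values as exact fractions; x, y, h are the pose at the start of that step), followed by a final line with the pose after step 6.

n=0: pose=(-6,0,N); sL=20/41, sR=4/9; mL=-262/369, mR=2/9; mL+mR=-20/41 → advance -1; mR−mL=344/369 → turn +1·90°
n=1: pose=(-6,-1,W); sL=40/17, sR=40/37; mL=-1820/629, mR=20/37; mL+mR=-40/17 → advance -1; mR−mL=2160/629 → turn +1·90°
n=2: pose=(-5,-1,S); sL=2, sR=5; mL=-9/2, mR=5/2; mL+mR=-2 → advance -1; mR−mL=7 → turn +1·90°
n=3: pose=(-5,0,E); sL=8/17, sR=40/61; mL=-828/1037, mR=20/61; mL+mR=-8/17 → advance -1; mR−mL=1168/1037 → turn +1·90°
n=4: pose=(-6,0,N); sL=20/41, sR=4/9; mL=-262/369, mR=2/9; mL+mR=-20/41 → advance -1; mR−mL=344/369 → turn +1·90°
n=5: pose=(-6,-1,W); sL=40/17, sR=40/37; mL=-1820/629, mR=20/37; mL+mR=-40/17 → advance -1; mR−mL=2160/629 → turn +1·90°
n=6: pose=(-5,-1,S); sL=2, sR=5; mL=-9/2, mR=5/2; mL+mR=-2 → advance -1; mR−mL=7 → turn +1·90°

0 20/41 4/9 -262/369 2/9 -6 0 N
1 40/17 40/37 -1820/629 20/37 -6 -1 W
2 2 5 -9/2 5/2 -5 -1 S
3 8/17 40/61 -828/1037 20/61 -5 0 E
4 20/41 4/9 -262/369 2/9 -6 0 N
5 40/17 40/37 -1820/629 20/37 -6 -1 W
6 2 5 -9/2 5/2 -5 -1 S
final -5 0 E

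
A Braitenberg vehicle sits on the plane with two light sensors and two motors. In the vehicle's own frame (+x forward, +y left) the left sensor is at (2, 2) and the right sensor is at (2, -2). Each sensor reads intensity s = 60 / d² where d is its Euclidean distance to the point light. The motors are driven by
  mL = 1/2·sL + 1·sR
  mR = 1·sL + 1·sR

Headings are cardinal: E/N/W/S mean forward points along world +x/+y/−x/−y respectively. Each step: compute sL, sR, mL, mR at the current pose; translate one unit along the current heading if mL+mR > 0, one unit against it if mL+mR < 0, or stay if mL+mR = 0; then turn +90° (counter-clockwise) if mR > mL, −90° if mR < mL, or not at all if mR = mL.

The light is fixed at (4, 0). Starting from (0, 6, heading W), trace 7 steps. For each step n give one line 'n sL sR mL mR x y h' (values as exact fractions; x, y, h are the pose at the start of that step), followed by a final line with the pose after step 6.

0 15/13 3/5 153/130 114/65 0 6 W
1 12/5 12/13 138/65 216/65 -1 6 S
2 30/29 10/3 335/87 380/87 -1 5 E
3 12/17 60/53 1338/901 1656/901 0 5 N
4 15/13 3/5 153/130 114/65 0 6 W
5 12/5 12/13 138/65 216/65 -1 6 S
6 30/29 10/3 335/87 380/87 -1 5 E
final 0 5 N

n=0: pose=(0,6,W); sL=15/13, sR=3/5; mL=153/130, mR=114/65; mL+mR=381/130 → advance +1; mR−mL=15/26 → turn +1·90°
n=1: pose=(-1,6,S); sL=12/5, sR=12/13; mL=138/65, mR=216/65; mL+mR=354/65 → advance +1; mR−mL=6/5 → turn +1·90°
n=2: pose=(-1,5,E); sL=30/29, sR=10/3; mL=335/87, mR=380/87; mL+mR=715/87 → advance +1; mR−mL=15/29 → turn +1·90°
n=3: pose=(0,5,N); sL=12/17, sR=60/53; mL=1338/901, mR=1656/901; mL+mR=2994/901 → advance +1; mR−mL=6/17 → turn +1·90°
n=4: pose=(0,6,W); sL=15/13, sR=3/5; mL=153/130, mR=114/65; mL+mR=381/130 → advance +1; mR−mL=15/26 → turn +1·90°
n=5: pose=(-1,6,S); sL=12/5, sR=12/13; mL=138/65, mR=216/65; mL+mR=354/65 → advance +1; mR−mL=6/5 → turn +1·90°
n=6: pose=(-1,5,E); sL=30/29, sR=10/3; mL=335/87, mR=380/87; mL+mR=715/87 → advance +1; mR−mL=15/29 → turn +1·90°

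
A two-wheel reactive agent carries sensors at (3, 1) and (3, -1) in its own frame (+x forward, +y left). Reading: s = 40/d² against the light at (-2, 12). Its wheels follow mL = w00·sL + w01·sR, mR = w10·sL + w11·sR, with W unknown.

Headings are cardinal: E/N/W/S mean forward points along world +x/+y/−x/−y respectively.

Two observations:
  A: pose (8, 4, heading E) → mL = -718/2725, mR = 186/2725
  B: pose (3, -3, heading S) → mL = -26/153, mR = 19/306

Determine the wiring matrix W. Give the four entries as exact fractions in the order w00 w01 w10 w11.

obs A: pose=(8,4,E) → sL=20/109, sR=4/25, mL=-718/2725, mR=186/2725
obs B: pose=(3,-3,S) → sL=1/9, sR=2/17, mL=-26/153, mR=19/306
sensor matrix S = [[20/109, 4/25], [1/9, 2/17]]; det S = 1588/416925
solve [mL_A; mL_B] = S·[w00; w01] and [mR_A; mR_B] = S·[w10; w11]:
  w00 = -1, w01 = -1/2, w10 = -1/2, w11 = 1

-1 -1/2 -1/2 1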